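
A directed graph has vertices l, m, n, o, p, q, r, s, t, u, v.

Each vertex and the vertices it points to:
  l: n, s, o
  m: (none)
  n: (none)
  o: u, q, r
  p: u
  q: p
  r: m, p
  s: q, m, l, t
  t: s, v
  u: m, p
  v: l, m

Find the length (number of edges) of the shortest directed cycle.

2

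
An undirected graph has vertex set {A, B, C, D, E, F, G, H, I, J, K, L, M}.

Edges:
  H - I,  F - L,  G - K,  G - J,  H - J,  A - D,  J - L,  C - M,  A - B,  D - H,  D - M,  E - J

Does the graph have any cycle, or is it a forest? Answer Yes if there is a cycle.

DFS, tracking each vertex's parent; an edge to a visited non-parent vertex closes a cycle.
Start from D:
visit D (parent –)
  visit H (parent D)
    visit J (parent H)
      visit G (parent J)
        G–J: parent, skip
        visit K (parent G)
          K–G: parent, skip
      J–H: parent, skip
      visit E (parent J)
        E–J: parent, skip
      visit L (parent J)
        visit F (parent L)
          F–L: parent, skip
        L–J: parent, skip
    visit I (parent H)
      I–H: parent, skip
    H–D: parent, skip
  visit M (parent D)
    M–D: parent, skip
    visit C (parent M)
      C–M: parent, skip
  visit A (parent D)
    visit B (parent A)
      B–A: parent, skip
    A–D: parent, skip
No non-parent visited neighbor found — the graph is a forest.

No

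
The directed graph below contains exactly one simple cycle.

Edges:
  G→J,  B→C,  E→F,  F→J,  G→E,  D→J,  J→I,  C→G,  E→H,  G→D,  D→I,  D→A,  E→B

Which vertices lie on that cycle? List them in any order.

B, C, E, G

DFS with gray/black marking from E:
E gray
  B gray
    C gray
      G gray
        J gray
          I gray
          I black
        J black
        D gray
          D→J: J black — skip
          A gray
          A black
          D→I: I black — skip
        D black
        G→E: E is gray → back edge
Back edge closes the cycle E → B → C → G → E; its vertices are {B, C, E, G}.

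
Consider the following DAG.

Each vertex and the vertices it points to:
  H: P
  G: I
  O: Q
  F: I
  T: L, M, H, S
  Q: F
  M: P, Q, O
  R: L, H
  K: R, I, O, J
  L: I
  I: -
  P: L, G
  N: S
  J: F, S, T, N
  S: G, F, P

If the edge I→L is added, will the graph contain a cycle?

Yes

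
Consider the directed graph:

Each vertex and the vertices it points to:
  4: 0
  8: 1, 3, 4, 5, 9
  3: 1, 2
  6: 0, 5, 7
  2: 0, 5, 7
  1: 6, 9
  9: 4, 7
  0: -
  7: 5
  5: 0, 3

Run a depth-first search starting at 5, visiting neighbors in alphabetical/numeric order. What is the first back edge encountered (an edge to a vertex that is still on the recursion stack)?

DFS from 5 (visiting neighbors in alphabetical/numeric order); mark gray on enter, black on exit:
5 gray
  0 gray
  0 black
  3 gray
    1 gray
      6 gray
        6→0: 0 black — skip
        6→5: 5 is gray → back edge
First back edge: 6 → 5.

6→5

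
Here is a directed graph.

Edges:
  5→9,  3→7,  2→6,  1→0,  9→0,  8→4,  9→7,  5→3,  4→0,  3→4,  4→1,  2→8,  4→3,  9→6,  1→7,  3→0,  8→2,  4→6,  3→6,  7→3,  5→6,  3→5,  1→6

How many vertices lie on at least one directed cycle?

A vertex is on a directed cycle iff it belongs to a strongly connected component of size ≥ 2 (or has a self-loop).
The vertices on cycles are {1, 2, 3, 4, 5, 7, 8, 9} — 8 in total.

8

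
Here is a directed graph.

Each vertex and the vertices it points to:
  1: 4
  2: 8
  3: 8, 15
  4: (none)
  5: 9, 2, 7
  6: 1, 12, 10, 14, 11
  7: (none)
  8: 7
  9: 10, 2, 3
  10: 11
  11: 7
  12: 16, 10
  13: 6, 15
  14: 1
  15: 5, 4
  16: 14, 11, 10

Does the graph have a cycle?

DFS with white/gray/black marking, starting from 3:
3 gray
  8 gray
    7 gray
    7 black
  8 black
  15 gray
    5 gray
      9 gray
        10 gray
          11 gray
            11→7: 7 black — skip
          11 black
        10 black
        2 gray
          2→8: 8 black — skip
        2 black
        9→3: 3 is gray → back edge
Back edge found, so a cycle exists: 3 → 15 → 5 → 9 → 3.

Yes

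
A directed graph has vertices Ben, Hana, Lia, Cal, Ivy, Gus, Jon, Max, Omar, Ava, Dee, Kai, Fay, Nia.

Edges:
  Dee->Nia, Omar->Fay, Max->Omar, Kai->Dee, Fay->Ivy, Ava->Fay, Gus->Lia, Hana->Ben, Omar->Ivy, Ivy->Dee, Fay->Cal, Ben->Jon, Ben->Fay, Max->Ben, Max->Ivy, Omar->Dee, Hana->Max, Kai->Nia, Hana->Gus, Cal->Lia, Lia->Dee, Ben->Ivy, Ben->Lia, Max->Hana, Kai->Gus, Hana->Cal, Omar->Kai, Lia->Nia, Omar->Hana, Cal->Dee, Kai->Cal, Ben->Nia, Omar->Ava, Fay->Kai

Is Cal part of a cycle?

Cal lies on a cycle iff there is a path from Cal back to itself.
Exploring from Cal, it never reaches itself; equivalently, its strongly connected component is a singleton.

No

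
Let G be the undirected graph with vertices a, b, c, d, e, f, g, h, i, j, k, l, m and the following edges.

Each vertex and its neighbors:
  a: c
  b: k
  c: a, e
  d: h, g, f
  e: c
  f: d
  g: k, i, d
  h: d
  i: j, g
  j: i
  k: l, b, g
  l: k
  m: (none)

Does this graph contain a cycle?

DFS, tracking each vertex's parent; an edge to a visited non-parent vertex closes a cycle.
Start from e:
visit e (parent –)
  visit c (parent e)
    visit a (parent c)
      a–c: parent, skip
    c–e: parent, skip
visit b (parent –)
  visit k (parent b)
    visit l (parent k)
      l–k: parent, skip
    k–b: parent, skip
    visit g (parent k)
      g–k: parent, skip
      visit i (parent g)
        visit j (parent i)
          j–i: parent, skip
        i–g: parent, skip
      visit d (parent g)
        visit h (parent d)
          h–d: parent, skip
        d–g: parent, skip
        visit f (parent d)
          f–d: parent, skip
visit m (parent –)
No non-parent visited neighbor found — the graph is a forest.

No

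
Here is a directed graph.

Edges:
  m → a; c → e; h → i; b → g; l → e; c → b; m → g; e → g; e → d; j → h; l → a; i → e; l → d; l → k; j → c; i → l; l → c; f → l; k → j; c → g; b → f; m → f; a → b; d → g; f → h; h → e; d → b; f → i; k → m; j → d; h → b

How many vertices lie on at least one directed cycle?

A vertex is on a directed cycle iff it belongs to a strongly connected component of size ≥ 2 (or has a self-loop).
The vertices on cycles are {a, b, c, d, e, f, h, i, j, k, l, m} — 12 in total.

12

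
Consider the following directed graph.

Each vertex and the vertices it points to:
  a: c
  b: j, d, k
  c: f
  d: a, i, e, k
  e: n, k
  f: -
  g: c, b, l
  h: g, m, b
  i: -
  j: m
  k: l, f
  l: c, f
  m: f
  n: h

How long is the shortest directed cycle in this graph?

5

For each vertex v, BFS finds the shortest path from v back to v.
The shortest such closed walk is h → b → d → e → n → h, length 5.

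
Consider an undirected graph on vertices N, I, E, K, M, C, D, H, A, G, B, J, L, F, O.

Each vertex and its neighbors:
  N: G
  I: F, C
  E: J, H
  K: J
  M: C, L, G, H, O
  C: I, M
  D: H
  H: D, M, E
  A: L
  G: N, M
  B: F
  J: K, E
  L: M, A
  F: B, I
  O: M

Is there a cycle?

No

DFS, tracking each vertex's parent; an edge to a visited non-parent vertex closes a cycle.
Start from J:
visit J (parent –)
  visit K (parent J)
    K–J: parent, skip
  visit E (parent J)
    E–J: parent, skip
    visit H (parent E)
      visit D (parent H)
        D–H: parent, skip
      visit M (parent H)
        visit C (parent M)
          visit I (parent C)
            visit F (parent I)
              visit B (parent F)
                B–F: parent, skip
              F–I: parent, skip
            I–C: parent, skip
          C–M: parent, skip
        visit L (parent M)
          L–M: parent, skip
          visit A (parent L)
            A–L: parent, skip
        visit G (parent M)
          visit N (parent G)
            N–G: parent, skip
          G–M: parent, skip
        M–H: parent, skip
        visit O (parent M)
          O–M: parent, skip
      H–E: parent, skip
No non-parent visited neighbor found — the graph is a forest.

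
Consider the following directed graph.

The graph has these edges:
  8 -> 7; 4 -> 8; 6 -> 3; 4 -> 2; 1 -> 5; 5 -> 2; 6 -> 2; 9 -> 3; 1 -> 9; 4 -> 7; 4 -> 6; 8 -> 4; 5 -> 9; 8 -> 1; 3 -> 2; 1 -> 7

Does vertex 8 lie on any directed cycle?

Yes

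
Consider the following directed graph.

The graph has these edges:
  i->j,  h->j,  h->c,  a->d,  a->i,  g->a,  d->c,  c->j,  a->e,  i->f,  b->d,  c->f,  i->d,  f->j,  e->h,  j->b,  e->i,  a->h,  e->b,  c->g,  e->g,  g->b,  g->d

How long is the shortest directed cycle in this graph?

3

For each vertex v, BFS finds the shortest path from v back to v.
The shortest such closed walk is e → g → a → e, length 3.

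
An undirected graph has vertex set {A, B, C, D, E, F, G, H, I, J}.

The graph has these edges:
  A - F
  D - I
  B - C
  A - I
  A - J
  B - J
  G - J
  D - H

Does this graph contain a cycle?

No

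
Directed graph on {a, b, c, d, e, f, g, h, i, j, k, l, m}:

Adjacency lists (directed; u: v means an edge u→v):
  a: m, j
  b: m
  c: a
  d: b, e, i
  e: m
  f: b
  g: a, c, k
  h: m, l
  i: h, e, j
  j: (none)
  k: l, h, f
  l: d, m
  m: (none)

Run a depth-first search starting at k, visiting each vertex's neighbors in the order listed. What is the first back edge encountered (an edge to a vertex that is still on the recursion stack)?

h->l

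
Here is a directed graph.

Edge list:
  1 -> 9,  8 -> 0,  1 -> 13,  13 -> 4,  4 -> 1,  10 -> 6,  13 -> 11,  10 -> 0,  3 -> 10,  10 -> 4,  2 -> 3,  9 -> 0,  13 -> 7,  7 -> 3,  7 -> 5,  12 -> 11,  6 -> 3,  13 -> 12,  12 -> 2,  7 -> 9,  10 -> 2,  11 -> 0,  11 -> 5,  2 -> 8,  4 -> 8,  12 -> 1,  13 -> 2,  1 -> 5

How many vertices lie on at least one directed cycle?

A vertex is on a directed cycle iff it belongs to a strongly connected component of size ≥ 2 (or has a self-loop).
The vertices on cycles are {1, 2, 3, 4, 6, 7, 10, 12, 13} — 9 in total.

9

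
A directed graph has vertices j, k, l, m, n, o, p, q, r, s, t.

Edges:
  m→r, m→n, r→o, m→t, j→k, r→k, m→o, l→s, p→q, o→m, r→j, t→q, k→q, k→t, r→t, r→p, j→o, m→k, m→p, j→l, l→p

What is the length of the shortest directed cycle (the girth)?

2

For each vertex v, BFS finds the shortest path from v back to v.
The shortest such closed walk is o → m → o, length 2.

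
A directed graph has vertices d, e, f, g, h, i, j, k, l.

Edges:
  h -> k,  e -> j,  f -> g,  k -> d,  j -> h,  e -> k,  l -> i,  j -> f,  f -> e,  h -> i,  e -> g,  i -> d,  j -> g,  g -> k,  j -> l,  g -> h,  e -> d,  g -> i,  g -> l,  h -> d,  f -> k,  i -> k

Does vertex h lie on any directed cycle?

No

h lies on a cycle iff there is a path from h back to itself.
Exploring from h, it never reaches itself; equivalently, its strongly connected component is a singleton.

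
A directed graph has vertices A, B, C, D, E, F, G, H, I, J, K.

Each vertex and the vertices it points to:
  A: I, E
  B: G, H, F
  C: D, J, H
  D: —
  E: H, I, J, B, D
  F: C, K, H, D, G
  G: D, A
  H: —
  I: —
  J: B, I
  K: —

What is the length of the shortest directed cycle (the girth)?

4

For each vertex v, BFS finds the shortest path from v back to v.
The shortest such closed walk is E → B → G → A → E, length 4.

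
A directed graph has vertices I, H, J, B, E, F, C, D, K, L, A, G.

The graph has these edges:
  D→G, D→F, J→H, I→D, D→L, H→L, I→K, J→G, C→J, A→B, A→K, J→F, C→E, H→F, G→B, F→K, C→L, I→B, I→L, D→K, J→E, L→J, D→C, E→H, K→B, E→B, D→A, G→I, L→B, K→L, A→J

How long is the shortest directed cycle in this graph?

For each vertex v, BFS finds the shortest path from v back to v.
The shortest such closed walk is D → G → I → D, length 3.

3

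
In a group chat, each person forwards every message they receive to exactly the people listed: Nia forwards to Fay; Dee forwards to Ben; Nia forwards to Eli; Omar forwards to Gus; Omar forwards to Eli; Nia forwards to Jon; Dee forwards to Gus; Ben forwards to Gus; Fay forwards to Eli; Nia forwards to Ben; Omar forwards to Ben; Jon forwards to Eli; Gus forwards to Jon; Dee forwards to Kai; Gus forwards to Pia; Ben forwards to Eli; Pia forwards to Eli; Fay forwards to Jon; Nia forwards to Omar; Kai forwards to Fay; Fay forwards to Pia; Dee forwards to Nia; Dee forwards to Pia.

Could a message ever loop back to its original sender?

DFS with white/gray/black marking, starting from Pia:
Pia gray
  Eli gray
  Eli black
Pia black
Kai gray
  Fay gray
    Jon gray
      Jon→Eli: Eli black — skip
    Jon black
    Fay→Pia: Pia black — skip
    Fay→Eli: Eli black — skip
  Fay black
Kai black
Dee gray
  Ben gray
    Ben→Eli: Eli black — skip
    Gus gray
      Gus→Jon: Jon black — skip
      Gus→Pia: Pia black — skip
    Gus black
  Ben black
  Dee→Gus: Gus black — skip
  Nia gray
    Nia→Jon: Jon black — skip
    Nia→Ben: Ben black — skip
    Nia→Fay: Fay black — skip
    Omar gray
      Omar→Gus: Gus black — skip
      Omar→Eli: Eli black — skip
      Omar→Ben: Ben black — skip
    Omar black
    Nia→Eli: Eli black — skip
  Nia black
  Dee→Kai: Kai black — skip
  Dee→Pia: Pia black — skip
Dee black
Every edge goes to a white or black vertex — no back edge, so the graph is acyclic.

No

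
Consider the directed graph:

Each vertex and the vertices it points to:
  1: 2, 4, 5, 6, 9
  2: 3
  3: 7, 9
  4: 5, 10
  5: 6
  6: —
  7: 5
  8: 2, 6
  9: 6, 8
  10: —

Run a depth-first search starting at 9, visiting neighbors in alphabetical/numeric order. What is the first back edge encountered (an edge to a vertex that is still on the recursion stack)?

DFS from 9 (visiting neighbors in alphabetical/numeric order); mark gray on enter, black on exit:
9 gray
  6 gray
  6 black
  8 gray
    2 gray
      3 gray
        7 gray
          5 gray
            5→6: 6 black — skip
          5 black
        7 black
        3→9: 9 is gray → back edge
First back edge: 3 → 9.

3→9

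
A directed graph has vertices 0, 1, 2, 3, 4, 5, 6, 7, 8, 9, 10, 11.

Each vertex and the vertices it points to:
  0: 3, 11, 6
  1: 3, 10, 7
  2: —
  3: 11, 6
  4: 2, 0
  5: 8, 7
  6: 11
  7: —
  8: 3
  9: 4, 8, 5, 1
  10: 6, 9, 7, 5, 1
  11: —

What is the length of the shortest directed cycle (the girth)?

2

For each vertex v, BFS finds the shortest path from v back to v.
The shortest such closed walk is 10 → 1 → 10, length 2.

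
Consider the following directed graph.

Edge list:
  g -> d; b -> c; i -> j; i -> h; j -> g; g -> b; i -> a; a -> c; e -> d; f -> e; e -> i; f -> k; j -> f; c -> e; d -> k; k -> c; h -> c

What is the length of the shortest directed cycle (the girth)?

4

For each vertex v, BFS finds the shortest path from v back to v.
The shortest such closed walk is i → j → f → e → i, length 4.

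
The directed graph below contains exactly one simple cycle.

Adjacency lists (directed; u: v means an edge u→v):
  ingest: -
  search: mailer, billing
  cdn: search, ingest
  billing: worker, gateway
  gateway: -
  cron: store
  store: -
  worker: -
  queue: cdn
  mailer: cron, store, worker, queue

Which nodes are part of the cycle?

cdn, queue, mailer, search

DFS with gray/black marking from queue:
queue gray
  cdn gray
    search gray
      mailer gray
        cron gray
          store gray
          store black
        cron black
        mailer→store: store black — skip
        worker gray
        worker black
        mailer→queue: queue is gray → back edge
Back edge closes the cycle queue → cdn → search → mailer → queue; its vertices are {cdn, queue, mailer, search}.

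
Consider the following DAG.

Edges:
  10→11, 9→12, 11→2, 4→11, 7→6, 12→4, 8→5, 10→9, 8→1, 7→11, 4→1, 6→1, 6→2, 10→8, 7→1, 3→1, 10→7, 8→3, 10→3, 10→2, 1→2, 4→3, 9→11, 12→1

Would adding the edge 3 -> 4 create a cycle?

Yes

Adding 3→4 creates a cycle iff 4 can already reach 3.
Path from 4: 4 → 3.
So 4 → … → 3 → 4 is a cycle.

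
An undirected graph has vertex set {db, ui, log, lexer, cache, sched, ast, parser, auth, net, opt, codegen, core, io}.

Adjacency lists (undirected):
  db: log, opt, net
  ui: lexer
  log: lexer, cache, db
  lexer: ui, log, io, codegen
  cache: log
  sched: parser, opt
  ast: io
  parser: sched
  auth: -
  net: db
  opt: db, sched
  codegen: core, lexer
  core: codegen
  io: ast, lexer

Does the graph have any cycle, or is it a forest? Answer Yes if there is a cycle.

No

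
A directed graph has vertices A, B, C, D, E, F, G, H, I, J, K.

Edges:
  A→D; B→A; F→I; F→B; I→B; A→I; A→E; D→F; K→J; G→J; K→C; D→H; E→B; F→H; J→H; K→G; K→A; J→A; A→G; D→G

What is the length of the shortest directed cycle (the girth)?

For each vertex v, BFS finds the shortest path from v back to v.
The shortest such closed walk is A → G → J → A, length 3.

3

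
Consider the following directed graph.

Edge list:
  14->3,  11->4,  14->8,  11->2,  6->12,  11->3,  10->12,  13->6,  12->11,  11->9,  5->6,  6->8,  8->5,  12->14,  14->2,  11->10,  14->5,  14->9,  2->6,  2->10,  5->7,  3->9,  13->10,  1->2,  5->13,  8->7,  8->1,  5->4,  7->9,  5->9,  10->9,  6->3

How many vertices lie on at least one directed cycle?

A vertex is on a directed cycle iff it belongs to a strongly connected component of size ≥ 2 (or has a self-loop).
The vertices on cycles are {1, 2, 5, 6, 8, 10, 11, 12, 13, 14} — 10 in total.

10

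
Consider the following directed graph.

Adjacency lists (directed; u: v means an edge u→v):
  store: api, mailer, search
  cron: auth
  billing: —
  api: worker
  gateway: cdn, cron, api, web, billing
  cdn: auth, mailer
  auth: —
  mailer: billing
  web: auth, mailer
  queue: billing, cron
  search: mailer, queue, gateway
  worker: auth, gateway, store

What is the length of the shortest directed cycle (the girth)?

3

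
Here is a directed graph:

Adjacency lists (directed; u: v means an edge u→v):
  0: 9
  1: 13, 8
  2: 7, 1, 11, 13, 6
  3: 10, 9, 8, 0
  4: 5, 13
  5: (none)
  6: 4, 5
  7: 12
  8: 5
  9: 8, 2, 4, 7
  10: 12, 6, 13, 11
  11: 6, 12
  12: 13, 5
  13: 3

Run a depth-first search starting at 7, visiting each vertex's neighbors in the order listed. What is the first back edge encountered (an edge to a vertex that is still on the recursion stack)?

DFS from 7 (visiting each vertex's neighbors in the order listed); mark gray on enter, black on exit:
7 gray
  12 gray
    13 gray
      3 gray
        10 gray
          10→12: 12 is gray → back edge
First back edge: 10 → 12.

10->12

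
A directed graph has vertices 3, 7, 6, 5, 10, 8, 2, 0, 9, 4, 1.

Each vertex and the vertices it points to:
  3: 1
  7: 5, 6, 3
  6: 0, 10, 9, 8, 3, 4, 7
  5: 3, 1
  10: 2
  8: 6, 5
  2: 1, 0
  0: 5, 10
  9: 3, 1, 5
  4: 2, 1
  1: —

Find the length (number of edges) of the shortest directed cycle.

For each vertex v, BFS finds the shortest path from v back to v.
The shortest such closed walk is 6 → 7 → 6, length 2.

2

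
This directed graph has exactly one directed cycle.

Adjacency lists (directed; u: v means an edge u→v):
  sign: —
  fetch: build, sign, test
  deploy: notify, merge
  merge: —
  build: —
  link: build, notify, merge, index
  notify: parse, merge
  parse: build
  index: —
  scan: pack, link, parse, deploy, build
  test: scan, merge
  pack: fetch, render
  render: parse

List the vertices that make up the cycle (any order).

pack, scan, test, fetch

DFS with gray/black marking from scan:
scan gray
  pack gray
    fetch gray
      build gray
      build black
      sign gray
      sign black
      test gray
        test→scan: scan is gray → back edge
Back edge closes the cycle scan → pack → fetch → test → scan; its vertices are {pack, scan, test, fetch}.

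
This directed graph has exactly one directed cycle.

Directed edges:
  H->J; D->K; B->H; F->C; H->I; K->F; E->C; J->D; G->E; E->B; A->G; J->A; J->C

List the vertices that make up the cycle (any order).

A, B, E, G, H, J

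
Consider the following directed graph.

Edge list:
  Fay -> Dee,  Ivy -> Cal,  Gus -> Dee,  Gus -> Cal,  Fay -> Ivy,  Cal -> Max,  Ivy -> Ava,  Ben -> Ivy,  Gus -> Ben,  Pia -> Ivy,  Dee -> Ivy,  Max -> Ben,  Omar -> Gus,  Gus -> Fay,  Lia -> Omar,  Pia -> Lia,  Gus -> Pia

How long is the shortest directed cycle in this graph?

4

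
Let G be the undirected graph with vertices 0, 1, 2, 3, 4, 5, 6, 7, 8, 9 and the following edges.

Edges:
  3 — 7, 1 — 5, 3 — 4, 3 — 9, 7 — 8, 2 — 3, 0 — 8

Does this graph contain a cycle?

No

DFS, tracking each vertex's parent; an edge to a visited non-parent vertex closes a cycle.
Start from 4:
visit 4 (parent –)
  visit 3 (parent 4)
    visit 2 (parent 3)
      2–3: parent, skip
    visit 7 (parent 3)
      visit 8 (parent 7)
        8–7: parent, skip
        visit 0 (parent 8)
          0–8: parent, skip
      7–3: parent, skip
    visit 9 (parent 3)
      9–3: parent, skip
    3–4: parent, skip
visit 1 (parent –)
  visit 5 (parent 1)
    5–1: parent, skip
visit 6 (parent –)
No non-parent visited neighbor found — the graph is a forest.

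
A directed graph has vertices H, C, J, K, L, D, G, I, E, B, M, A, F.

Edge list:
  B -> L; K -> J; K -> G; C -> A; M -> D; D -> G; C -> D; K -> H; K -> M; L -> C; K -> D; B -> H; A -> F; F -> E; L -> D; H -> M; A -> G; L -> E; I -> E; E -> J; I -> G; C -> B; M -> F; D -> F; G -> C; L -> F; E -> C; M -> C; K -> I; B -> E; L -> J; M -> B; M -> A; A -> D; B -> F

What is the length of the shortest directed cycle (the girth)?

For each vertex v, BFS finds the shortest path from v back to v.
The shortest such closed walk is M → B → H → M, length 3.

3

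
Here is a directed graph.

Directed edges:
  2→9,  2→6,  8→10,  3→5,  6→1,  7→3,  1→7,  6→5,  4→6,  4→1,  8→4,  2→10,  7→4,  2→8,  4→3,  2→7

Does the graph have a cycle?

Yes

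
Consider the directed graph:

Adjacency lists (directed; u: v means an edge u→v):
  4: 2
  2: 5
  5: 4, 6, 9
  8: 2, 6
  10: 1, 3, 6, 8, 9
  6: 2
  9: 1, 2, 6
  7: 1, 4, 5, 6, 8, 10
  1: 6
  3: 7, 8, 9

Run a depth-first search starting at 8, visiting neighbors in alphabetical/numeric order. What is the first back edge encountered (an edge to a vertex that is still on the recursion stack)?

4→2

DFS from 8 (visiting neighbors in alphabetical/numeric order); mark gray on enter, black on exit:
8 gray
  2 gray
    5 gray
      4 gray
        4→2: 2 is gray → back edge
First back edge: 4 → 2.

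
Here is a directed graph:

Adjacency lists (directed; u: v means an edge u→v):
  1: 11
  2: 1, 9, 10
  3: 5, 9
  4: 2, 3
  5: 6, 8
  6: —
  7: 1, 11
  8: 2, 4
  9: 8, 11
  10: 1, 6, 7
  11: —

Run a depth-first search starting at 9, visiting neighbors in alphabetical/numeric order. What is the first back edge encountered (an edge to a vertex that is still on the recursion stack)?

2->9

DFS from 9 (visiting neighbors in alphabetical/numeric order); mark gray on enter, black on exit:
9 gray
  8 gray
    2 gray
      1 gray
        11 gray
        11 black
      1 black
      2→9: 9 is gray → back edge
First back edge: 2 → 9.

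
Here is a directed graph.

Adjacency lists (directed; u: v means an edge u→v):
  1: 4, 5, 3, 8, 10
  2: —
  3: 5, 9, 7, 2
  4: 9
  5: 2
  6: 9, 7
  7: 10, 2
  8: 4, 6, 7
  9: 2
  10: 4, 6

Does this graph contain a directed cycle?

Yes

DFS with white/gray/black marking, starting from 4:
4 gray
  9 gray
    2 gray
    2 black
  9 black
4 black
1 gray
  1→4: 4 black — skip
  5 gray
    5→2: 2 black — skip
  5 black
  3 gray
    3→5: 5 black — skip
    3→9: 9 black — skip
    7 gray
      10 gray
        10→4: 4 black — skip
        6 gray
          6→9: 9 black — skip
          6→7: 7 is gray → back edge
Back edge found, so a cycle exists: 7 → 10 → 6 → 7.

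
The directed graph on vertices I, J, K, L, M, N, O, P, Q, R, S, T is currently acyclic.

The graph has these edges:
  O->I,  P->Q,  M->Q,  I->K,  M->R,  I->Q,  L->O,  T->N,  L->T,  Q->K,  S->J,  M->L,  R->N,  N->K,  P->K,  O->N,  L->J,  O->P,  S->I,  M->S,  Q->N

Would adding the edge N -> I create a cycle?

Yes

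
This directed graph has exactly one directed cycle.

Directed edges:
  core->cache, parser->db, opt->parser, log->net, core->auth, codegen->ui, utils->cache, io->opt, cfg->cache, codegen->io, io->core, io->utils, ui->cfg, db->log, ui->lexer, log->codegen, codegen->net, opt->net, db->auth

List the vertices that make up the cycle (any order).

db, io, log, opt, parser, codegen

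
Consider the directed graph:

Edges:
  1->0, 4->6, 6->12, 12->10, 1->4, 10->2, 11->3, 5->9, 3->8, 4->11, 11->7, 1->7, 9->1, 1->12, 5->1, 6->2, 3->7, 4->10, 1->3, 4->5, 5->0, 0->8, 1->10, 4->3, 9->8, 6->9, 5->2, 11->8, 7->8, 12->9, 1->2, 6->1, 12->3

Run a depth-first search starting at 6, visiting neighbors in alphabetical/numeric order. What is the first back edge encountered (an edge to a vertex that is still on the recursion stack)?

5→1

DFS from 6 (visiting neighbors in alphabetical/numeric order); mark gray on enter, black on exit:
6 gray
  1 gray
    0 gray
      8 gray
      8 black
    0 black
    2 gray
    2 black
    3 gray
      7 gray
        7→8: 8 black — skip
      7 black
      3→8: 8 black — skip
    3 black
    4 gray
      4→3: 3 black — skip
      5 gray
        5→0: 0 black — skip
        5→1: 1 is gray → back edge
First back edge: 5 → 1.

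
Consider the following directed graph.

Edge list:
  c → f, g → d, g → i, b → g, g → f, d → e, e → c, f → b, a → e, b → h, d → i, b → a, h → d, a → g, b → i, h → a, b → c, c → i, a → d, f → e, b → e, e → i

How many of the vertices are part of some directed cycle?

8

A vertex is on a directed cycle iff it belongs to a strongly connected component of size ≥ 2 (or has a self-loop).
The vertices on cycles are {a, b, c, d, e, f, g, h} — 8 in total.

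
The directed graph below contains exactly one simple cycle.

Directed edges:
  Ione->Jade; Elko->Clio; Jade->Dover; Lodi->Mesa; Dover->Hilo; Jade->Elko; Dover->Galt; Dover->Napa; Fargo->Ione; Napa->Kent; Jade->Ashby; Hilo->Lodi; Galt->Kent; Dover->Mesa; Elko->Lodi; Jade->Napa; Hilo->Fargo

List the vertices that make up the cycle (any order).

Hilo, Ione, Jade, Dover, Fargo

DFS with gray/black marking from Jade:
Jade gray
  Elko gray
    Clio gray
    Clio black
    Lodi gray
      Mesa gray
      Mesa black
    Lodi black
  Elko black
  Ashby gray
  Ashby black
  Dover gray
    Dover→Mesa: Mesa black — skip
    Hilo gray
      Hilo→Lodi: Lodi black — skip
      Fargo gray
        Ione gray
          Ione→Jade: Jade is gray → back edge
Back edge closes the cycle Jade → Dover → Hilo → Fargo → Ione → Jade; its vertices are {Hilo, Ione, Jade, Dover, Fargo}.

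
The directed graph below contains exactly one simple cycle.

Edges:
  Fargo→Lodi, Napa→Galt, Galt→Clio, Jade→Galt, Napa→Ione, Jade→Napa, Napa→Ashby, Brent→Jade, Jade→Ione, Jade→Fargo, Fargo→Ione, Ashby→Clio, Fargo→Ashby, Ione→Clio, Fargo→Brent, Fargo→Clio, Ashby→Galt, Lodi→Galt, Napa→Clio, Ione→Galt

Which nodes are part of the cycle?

Jade, Brent, Fargo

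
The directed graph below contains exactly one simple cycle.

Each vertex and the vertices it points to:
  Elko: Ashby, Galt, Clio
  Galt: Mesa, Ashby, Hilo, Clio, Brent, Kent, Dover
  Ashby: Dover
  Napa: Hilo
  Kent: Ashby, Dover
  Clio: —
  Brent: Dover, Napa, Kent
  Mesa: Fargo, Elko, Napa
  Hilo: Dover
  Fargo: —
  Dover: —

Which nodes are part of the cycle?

DFS with gray/black marking from Mesa:
Mesa gray
  Fargo gray
  Fargo black
  Elko gray
    Ashby gray
      Dover gray
      Dover black
    Ashby black
    Galt gray
      Galt→Mesa: Mesa is gray → back edge
Back edge closes the cycle Mesa → Elko → Galt → Mesa; its vertices are {Elko, Galt, Mesa}.

Elko, Galt, Mesa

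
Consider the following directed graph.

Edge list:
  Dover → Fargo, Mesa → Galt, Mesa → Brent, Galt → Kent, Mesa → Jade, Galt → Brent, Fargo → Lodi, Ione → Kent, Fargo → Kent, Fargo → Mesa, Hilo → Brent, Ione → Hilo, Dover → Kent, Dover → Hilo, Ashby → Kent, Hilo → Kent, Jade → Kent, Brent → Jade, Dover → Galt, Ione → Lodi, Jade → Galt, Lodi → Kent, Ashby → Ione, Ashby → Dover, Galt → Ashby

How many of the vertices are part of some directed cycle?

9

A vertex is on a directed cycle iff it belongs to a strongly connected component of size ≥ 2 (or has a self-loop).
The vertices on cycles are {Galt, Hilo, Ione, Jade, Mesa, Ashby, Brent, Dover, Fargo} — 9 in total.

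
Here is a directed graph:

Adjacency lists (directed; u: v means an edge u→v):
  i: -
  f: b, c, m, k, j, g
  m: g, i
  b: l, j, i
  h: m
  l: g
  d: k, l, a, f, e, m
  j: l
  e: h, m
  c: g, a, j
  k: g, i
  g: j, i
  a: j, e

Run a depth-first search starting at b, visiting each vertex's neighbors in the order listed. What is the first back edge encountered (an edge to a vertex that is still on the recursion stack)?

j->l

DFS from b (visiting each vertex's neighbors in the order listed); mark gray on enter, black on exit:
b gray
  l gray
    g gray
      j gray
        j→l: l is gray → back edge
First back edge: j → l.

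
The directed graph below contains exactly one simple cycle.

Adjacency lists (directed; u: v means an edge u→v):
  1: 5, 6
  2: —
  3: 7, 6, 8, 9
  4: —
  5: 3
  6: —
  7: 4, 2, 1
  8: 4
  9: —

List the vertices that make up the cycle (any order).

DFS with gray/black marking from 3:
3 gray
  7 gray
    4 gray
    4 black
    2 gray
    2 black
    1 gray
      5 gray
        5→3: 3 is gray → back edge
Back edge closes the cycle 3 → 7 → 1 → 5 → 3; its vertices are {1, 3, 5, 7}.

1, 3, 5, 7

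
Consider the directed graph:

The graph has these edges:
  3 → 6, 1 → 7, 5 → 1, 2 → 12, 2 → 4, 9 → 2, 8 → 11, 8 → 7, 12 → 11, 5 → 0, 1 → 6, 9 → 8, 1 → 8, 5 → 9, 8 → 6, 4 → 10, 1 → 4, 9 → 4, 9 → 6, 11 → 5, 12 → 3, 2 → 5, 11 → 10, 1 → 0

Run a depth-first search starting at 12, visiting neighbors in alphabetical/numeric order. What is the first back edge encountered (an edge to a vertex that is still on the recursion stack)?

8→11

DFS from 12 (visiting neighbors in alphabetical/numeric order); mark gray on enter, black on exit:
12 gray
  3 gray
    6 gray
    6 black
  3 black
  11 gray
    5 gray
      0 gray
      0 black
      1 gray
        1→0: 0 black — skip
        4 gray
          10 gray
          10 black
        4 black
        1→6: 6 black — skip
        7 gray
        7 black
        8 gray
          8→6: 6 black — skip
          8→7: 7 black — skip
          8→11: 11 is gray → back edge
First back edge: 8 → 11.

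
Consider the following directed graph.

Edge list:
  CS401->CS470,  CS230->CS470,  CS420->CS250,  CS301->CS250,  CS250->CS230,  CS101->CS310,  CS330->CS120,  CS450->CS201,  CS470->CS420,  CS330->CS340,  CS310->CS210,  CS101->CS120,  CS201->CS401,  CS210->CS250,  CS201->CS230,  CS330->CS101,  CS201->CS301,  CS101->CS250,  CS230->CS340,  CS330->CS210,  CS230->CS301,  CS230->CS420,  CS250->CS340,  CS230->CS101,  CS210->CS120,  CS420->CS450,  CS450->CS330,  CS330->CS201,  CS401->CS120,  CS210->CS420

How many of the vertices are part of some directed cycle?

12

A vertex is on a directed cycle iff it belongs to a strongly connected component of size ≥ 2 (or has a self-loop).
The vertices on cycles are {CS101, CS201, CS210, CS230, CS250, CS301, CS310, CS330, CS401, CS420, CS450, CS470} — 12 in total.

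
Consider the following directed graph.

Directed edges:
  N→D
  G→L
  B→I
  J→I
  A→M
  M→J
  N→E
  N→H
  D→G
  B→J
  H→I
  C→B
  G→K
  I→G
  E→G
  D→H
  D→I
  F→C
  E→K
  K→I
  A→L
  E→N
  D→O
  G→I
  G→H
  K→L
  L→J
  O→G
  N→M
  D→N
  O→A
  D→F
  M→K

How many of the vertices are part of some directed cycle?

A vertex is on a directed cycle iff it belongs to a strongly connected component of size ≥ 2 (or has a self-loop).
The vertices on cycles are {D, E, G, H, I, J, K, L, N} — 9 in total.

9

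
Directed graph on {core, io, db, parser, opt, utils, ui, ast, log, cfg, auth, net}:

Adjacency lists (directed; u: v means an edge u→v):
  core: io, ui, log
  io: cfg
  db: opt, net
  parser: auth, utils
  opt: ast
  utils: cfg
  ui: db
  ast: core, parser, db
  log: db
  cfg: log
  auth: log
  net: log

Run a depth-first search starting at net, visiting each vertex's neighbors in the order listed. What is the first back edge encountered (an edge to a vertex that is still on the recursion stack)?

DFS from net (visiting each vertex's neighbors in the order listed); mark gray on enter, black on exit:
net gray
  log gray
    db gray
      opt gray
        ast gray
          core gray
            io gray
              cfg gray
                cfg→log: log is gray → back edge
First back edge: cfg → log.

cfg->log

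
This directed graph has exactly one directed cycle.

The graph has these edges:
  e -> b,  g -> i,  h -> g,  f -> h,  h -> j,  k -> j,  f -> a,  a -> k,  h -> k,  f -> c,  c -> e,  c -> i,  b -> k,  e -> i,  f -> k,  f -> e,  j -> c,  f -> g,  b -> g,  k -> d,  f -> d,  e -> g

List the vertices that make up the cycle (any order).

b, c, e, j, k

DFS with gray/black marking from c:
c gray
  e gray
    g gray
      i gray
      i black
    g black
    e→i: i black — skip
    b gray
      k gray
        j gray
          j→c: c is gray → back edge
Back edge closes the cycle c → e → b → k → j → c; its vertices are {b, c, e, j, k}.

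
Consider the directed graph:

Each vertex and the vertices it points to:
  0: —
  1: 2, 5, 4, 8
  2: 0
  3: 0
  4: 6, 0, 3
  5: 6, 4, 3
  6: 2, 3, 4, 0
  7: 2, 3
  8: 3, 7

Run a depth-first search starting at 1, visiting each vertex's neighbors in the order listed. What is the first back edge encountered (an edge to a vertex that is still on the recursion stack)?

4->6

DFS from 1 (visiting each vertex's neighbors in the order listed); mark gray on enter, black on exit:
1 gray
  2 gray
    0 gray
    0 black
  2 black
  5 gray
    6 gray
      6→2: 2 black — skip
      3 gray
        3→0: 0 black — skip
      3 black
      4 gray
        4→6: 6 is gray → back edge
First back edge: 4 → 6.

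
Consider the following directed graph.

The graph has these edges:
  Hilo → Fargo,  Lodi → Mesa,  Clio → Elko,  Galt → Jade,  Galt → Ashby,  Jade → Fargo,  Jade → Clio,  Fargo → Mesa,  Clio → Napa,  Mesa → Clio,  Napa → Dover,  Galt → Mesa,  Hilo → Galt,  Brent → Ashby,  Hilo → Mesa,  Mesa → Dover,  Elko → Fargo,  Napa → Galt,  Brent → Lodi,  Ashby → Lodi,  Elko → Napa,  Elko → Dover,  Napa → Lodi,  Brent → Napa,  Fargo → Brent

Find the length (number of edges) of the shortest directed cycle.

4

For each vertex v, BFS finds the shortest path from v back to v.
The shortest such closed walk is Galt → Jade → Clio → Napa → Galt, length 4.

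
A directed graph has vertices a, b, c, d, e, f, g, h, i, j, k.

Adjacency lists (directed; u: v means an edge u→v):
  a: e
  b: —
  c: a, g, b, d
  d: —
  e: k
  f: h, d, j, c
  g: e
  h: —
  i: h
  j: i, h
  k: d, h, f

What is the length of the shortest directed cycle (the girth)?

5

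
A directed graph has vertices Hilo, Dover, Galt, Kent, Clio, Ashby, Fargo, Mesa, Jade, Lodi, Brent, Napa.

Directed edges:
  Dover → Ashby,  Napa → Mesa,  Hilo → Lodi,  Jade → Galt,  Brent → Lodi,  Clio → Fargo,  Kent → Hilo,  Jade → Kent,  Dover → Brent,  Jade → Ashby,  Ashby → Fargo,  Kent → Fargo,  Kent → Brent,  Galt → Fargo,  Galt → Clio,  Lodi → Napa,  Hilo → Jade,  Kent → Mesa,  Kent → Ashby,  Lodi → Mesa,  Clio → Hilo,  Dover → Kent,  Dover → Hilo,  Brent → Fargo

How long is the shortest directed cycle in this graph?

For each vertex v, BFS finds the shortest path from v back to v.
The shortest such closed walk is Kent → Hilo → Jade → Kent, length 3.

3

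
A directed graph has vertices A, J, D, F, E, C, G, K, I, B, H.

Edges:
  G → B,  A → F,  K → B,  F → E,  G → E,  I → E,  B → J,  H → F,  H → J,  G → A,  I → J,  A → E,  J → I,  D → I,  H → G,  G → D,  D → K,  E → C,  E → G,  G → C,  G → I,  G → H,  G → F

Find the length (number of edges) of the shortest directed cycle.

2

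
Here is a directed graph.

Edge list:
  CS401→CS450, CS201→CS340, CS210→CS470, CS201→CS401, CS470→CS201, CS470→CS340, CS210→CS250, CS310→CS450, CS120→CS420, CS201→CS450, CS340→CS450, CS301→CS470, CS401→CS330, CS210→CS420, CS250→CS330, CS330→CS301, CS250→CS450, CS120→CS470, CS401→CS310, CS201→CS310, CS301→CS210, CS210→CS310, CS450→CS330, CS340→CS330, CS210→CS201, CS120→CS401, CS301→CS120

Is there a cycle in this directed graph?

DFS with white/gray/black marking, starting from CS330:
CS330 gray
  CS301 gray
    CS210 gray
      CS470 gray
        CS340 gray
          CS340→CS330: CS330 is gray → back edge
Back edge found, so a cycle exists: CS330 → CS301 → CS210 → CS470 → CS340 → CS330.

Yes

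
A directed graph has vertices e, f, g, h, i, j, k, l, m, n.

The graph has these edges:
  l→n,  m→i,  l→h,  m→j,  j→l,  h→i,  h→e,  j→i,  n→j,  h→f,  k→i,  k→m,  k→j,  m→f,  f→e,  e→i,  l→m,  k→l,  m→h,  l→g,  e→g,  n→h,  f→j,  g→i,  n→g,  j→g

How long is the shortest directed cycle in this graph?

For each vertex v, BFS finds the shortest path from v back to v.
The shortest such closed walk is l → m → j → l, length 3.

3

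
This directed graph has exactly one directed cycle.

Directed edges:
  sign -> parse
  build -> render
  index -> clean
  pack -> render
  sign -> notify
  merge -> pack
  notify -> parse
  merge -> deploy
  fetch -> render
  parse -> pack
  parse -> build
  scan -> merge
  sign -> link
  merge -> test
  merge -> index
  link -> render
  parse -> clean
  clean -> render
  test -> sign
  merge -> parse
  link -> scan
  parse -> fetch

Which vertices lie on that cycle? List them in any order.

link, scan, sign, test, merge

DFS with gray/black marking from sign:
sign gray
  link gray
    scan gray
      merge gray
        pack gray
          render gray
          render black
        pack black
        index gray
          clean gray
            clean→render: render black — skip
          clean black
        index black
        test gray
          test→sign: sign is gray → back edge
Back edge closes the cycle sign → link → scan → merge → test → sign; its vertices are {link, scan, sign, test, merge}.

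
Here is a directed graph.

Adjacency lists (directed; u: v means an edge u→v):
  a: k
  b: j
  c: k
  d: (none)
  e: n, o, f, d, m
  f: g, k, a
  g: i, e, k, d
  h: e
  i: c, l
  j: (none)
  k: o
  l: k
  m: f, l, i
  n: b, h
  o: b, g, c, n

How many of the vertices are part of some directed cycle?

A vertex is on a directed cycle iff it belongs to a strongly connected component of size ≥ 2 (or has a self-loop).
The vertices on cycles are {a, c, e, f, g, h, i, k, l, m, n, o} — 12 in total.

12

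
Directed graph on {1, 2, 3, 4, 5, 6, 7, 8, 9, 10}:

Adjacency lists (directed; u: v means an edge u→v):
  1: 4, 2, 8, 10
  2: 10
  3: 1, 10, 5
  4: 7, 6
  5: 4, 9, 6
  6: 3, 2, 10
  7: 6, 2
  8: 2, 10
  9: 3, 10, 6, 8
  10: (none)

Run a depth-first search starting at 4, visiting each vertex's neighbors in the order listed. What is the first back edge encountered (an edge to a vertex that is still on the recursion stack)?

1->4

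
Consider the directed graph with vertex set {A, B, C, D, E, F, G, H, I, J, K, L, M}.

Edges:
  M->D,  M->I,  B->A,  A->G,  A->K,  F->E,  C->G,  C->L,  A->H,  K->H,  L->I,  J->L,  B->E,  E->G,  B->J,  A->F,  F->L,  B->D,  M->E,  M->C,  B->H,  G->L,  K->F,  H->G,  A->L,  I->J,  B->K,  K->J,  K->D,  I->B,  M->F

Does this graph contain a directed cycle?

DFS with white/gray/black marking, starting from J:
J gray
  L gray
    I gray
      B gray
        E gray
          G gray
            G→L: L is gray → back edge
Back edge found, so a cycle exists: L → I → B → E → G → L.

Yes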